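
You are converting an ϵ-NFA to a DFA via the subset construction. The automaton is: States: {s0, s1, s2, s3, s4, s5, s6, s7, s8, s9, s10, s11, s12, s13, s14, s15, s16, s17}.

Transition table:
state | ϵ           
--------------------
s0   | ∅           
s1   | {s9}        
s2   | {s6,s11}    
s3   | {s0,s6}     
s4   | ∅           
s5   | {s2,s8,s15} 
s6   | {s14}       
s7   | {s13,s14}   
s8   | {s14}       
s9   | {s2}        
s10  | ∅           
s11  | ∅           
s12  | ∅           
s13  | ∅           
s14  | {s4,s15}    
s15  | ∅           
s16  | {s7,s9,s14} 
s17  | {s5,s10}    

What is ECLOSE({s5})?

{s2, s4, s5, s6, s8, s11, s14, s15}

Start with {s5}.
From s5 via ϵ: add s2, s8, s15.
From s2 via ϵ: add s6, s11.
From s8 via ϵ: add s14.
From s14 via ϵ: add s4.
No new states can be added; the closed set is {s2, s4, s5, s6, s8, s11, s14, s15}.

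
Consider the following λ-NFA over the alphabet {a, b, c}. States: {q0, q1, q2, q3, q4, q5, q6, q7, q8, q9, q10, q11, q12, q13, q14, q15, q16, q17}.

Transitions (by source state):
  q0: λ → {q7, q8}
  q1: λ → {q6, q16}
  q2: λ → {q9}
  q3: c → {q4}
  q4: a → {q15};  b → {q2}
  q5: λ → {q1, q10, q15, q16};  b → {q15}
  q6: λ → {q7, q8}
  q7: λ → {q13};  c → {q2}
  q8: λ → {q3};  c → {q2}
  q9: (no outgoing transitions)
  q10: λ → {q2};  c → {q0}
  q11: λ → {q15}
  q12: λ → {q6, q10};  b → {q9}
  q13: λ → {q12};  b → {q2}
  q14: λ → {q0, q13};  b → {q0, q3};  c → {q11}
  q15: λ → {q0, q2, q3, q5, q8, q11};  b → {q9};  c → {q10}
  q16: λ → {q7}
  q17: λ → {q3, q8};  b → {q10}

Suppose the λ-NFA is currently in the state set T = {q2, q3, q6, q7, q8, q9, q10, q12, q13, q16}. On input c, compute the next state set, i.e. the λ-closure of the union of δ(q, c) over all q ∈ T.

q3 on c → {q4}.
q7 on c → {q2}.
q8 on c → {q2}.
q10 on c → {q0}.
No c-transition from q2, q6, q9, q12, q13, q16.
Union after reading c: {q0, q2, q4}.
Now take the λ-closure:
From q0 via λ: add q7, q8.
From q2 via λ: add q9.
From q7 via λ: add q13.
From q8 via λ: add q3.
From q13 via λ: add q12.
From q12 via λ: add q6, q10.
No new states can be added; the closed set is {q0, q2, q3, q4, q6, q7, q8, q9, q10, q12, q13}.

{q0, q2, q3, q4, q6, q7, q8, q9, q10, q12, q13}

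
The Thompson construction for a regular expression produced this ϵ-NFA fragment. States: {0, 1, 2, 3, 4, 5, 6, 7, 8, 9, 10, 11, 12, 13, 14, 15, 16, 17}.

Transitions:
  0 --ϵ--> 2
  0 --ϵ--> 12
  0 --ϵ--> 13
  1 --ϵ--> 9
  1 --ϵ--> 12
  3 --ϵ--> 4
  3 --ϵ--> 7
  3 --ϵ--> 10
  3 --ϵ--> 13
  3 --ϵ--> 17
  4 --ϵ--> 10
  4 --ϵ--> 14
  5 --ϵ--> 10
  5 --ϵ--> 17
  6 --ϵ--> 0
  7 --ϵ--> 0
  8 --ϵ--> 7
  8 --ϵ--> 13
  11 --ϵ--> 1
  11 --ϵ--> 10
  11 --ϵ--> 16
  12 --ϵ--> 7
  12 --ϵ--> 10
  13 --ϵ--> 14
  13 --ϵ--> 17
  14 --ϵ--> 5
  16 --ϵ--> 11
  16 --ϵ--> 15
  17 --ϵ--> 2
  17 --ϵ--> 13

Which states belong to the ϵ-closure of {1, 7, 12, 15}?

{0, 1, 2, 5, 7, 9, 10, 12, 13, 14, 15, 17}

Start with {1, 7, 12, 15}.
From 1 via ϵ: add 9.
From 7 via ϵ: add 0.
From 12 via ϵ: add 10.
From 0 via ϵ: add 2, 13.
From 13 via ϵ: add 14, 17.
From 14 via ϵ: add 5.
No new states can be added; the closed set is {0, 1, 2, 5, 7, 9, 10, 12, 13, 14, 15, 17}.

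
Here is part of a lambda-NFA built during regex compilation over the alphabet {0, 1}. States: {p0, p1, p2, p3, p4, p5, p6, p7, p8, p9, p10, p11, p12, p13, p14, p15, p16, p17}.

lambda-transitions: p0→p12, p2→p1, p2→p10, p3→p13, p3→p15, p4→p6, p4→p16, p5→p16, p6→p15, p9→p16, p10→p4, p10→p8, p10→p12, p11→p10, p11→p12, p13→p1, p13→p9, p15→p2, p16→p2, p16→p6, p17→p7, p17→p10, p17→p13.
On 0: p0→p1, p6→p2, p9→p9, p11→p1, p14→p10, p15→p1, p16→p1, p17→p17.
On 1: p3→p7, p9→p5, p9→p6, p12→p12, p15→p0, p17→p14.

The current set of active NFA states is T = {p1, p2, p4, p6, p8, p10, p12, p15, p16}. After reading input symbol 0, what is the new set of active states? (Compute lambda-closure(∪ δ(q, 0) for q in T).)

{p1, p2, p4, p6, p8, p10, p12, p15, p16}

p6 on 0 → {p2}.
p15 on 0 → {p1}.
p16 on 0 → {p1}.
No 0-transition from p1, p2, p4, p8, p10, p12.
Union after reading 0: {p1, p2}.
Now take the lambda-closure:
From p2 via lambda: add p10.
From p10 via lambda: add p4, p8, p12.
From p4 via lambda: add p6, p16.
From p6 via lambda: add p15.
No new states can be added; the closed set is {p1, p2, p4, p6, p8, p10, p12, p15, p16}.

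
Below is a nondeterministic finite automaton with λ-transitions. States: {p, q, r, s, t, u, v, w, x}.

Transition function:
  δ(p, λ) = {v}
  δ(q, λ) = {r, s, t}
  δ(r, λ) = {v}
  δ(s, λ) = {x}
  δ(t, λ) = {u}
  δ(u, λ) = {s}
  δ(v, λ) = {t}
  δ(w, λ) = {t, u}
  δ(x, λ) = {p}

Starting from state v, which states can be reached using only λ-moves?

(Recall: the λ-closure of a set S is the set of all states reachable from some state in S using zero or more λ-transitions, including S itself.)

{p, s, t, u, v, x}

Start with {v}.
From v via λ: add t.
From t via λ: add u.
From u via λ: add s.
From s via λ: add x.
From x via λ: add p.
No new states can be added; the closed set is {p, s, t, u, v, x}.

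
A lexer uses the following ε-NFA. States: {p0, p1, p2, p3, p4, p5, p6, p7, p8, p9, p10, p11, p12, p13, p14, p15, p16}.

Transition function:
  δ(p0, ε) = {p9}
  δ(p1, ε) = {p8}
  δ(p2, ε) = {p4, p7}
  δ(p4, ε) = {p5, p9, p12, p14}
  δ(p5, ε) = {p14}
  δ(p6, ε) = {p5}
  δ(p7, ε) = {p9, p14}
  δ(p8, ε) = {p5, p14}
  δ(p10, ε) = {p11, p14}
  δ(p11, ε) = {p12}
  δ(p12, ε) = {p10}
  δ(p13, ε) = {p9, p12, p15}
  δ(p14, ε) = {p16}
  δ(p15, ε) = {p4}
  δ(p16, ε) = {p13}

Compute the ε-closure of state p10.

{p4, p5, p9, p10, p11, p12, p13, p14, p15, p16}

Start with {p10}.
From p10 via ε: add p11, p14.
From p11 via ε: add p12.
From p14 via ε: add p16.
From p16 via ε: add p13.
From p13 via ε: add p9, p15.
From p15 via ε: add p4.
From p4 via ε: add p5.
No new states can be added; the closed set is {p4, p5, p9, p10, p11, p12, p13, p14, p15, p16}.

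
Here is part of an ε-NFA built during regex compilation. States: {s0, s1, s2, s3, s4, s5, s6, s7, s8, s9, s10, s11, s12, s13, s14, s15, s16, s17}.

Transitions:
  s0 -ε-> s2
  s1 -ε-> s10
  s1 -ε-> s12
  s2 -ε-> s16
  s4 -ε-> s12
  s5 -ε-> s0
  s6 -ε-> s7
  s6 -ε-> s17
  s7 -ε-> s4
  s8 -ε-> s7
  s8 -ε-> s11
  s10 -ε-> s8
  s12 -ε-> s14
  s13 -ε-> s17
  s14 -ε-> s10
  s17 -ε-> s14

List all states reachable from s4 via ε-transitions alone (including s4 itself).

Start with {s4}.
From s4 via ε: add s12.
From s12 via ε: add s14.
From s14 via ε: add s10.
From s10 via ε: add s8.
From s8 via ε: add s7, s11.
No new states can be added; the closed set is {s4, s7, s8, s10, s11, s12, s14}.

{s4, s7, s8, s10, s11, s12, s14}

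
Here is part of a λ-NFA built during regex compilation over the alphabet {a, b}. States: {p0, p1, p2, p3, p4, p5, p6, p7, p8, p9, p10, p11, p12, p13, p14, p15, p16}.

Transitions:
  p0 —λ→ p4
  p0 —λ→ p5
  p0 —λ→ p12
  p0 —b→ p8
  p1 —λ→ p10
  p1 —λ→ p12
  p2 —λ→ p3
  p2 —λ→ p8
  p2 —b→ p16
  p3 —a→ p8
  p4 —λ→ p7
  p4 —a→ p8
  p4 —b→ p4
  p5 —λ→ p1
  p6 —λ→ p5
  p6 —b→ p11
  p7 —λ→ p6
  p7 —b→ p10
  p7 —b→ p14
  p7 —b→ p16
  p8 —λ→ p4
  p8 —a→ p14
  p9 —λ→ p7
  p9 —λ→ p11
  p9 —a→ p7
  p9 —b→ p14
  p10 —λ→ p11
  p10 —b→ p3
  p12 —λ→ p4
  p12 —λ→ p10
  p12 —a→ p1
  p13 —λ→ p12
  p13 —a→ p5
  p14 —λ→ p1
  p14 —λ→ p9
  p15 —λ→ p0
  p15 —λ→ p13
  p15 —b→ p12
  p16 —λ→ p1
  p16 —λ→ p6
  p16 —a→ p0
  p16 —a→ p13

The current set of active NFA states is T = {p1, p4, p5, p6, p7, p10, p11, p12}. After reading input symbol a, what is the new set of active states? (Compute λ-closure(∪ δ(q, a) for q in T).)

p4 on a → {p8}.
p12 on a → {p1}.
No a-transition from p1, p5, p6, p7, p10, p11.
Union after reading a: {p1, p8}.
Now take the λ-closure:
From p1 via λ: add p10, p12.
From p8 via λ: add p4.
From p4 via λ: add p7.
From p10 via λ: add p11.
From p7 via λ: add p6.
From p6 via λ: add p5.
No new states can be added; the closed set is {p1, p4, p5, p6, p7, p8, p10, p11, p12}.

{p1, p4, p5, p6, p7, p8, p10, p11, p12}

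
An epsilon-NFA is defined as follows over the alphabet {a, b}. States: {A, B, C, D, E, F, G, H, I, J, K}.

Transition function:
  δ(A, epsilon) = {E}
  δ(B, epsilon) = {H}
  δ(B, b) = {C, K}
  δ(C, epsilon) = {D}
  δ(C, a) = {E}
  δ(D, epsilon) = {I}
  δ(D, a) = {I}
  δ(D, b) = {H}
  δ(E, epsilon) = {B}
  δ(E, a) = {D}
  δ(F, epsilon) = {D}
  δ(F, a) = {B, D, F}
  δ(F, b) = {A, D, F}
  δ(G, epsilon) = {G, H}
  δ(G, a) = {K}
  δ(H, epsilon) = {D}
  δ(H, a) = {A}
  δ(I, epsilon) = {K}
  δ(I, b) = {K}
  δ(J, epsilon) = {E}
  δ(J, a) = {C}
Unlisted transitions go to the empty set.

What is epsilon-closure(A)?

Start with {A}.
From A via epsilon: add E.
From E via epsilon: add B.
From B via epsilon: add H.
From H via epsilon: add D.
From D via epsilon: add I.
From I via epsilon: add K.
No new states can be added; the closed set is {A, B, D, E, H, I, K}.

{A, B, D, E, H, I, K}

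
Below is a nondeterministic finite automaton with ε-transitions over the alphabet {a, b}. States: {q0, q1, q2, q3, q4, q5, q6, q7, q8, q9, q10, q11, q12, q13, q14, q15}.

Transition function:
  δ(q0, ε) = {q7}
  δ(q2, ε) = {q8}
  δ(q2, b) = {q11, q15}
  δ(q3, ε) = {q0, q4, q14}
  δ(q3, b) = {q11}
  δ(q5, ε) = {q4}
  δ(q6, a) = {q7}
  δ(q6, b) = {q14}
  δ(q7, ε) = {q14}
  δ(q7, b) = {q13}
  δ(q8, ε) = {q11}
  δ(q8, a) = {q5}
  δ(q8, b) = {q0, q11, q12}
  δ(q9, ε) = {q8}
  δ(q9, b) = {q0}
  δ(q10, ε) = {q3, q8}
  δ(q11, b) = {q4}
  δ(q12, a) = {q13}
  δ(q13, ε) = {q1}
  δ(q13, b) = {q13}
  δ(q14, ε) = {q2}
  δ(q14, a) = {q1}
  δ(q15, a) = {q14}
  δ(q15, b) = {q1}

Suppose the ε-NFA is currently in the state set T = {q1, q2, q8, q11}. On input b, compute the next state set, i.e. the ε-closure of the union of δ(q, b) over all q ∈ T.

{q0, q2, q4, q7, q8, q11, q12, q14, q15}

q2 on b → {q11, q15}.
q8 on b → {q0, q11, q12}.
q11 on b → {q4}.
No b-transition from q1.
Union after reading b: {q0, q4, q11, q12, q15}.
Now take the ε-closure:
From q0 via ε: add q7.
From q7 via ε: add q14.
From q14 via ε: add q2.
From q2 via ε: add q8.
No new states can be added; the closed set is {q0, q2, q4, q7, q8, q11, q12, q14, q15}.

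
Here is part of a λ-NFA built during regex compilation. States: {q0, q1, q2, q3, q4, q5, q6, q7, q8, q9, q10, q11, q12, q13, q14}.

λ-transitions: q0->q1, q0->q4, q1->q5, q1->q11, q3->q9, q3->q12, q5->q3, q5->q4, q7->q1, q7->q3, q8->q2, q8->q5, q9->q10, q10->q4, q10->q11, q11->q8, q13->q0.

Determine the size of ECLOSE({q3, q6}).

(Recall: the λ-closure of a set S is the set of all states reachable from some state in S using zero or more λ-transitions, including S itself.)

Start with {q3, q6}.
From q3 via λ: add q9, q12.
From q9 via λ: add q10.
From q10 via λ: add q4, q11.
From q11 via λ: add q8.
From q8 via λ: add q2, q5.
λ-closure = {q2, q3, q4, q5, q6, q8, q9, q10, q11, q12}, which has 10 states.

10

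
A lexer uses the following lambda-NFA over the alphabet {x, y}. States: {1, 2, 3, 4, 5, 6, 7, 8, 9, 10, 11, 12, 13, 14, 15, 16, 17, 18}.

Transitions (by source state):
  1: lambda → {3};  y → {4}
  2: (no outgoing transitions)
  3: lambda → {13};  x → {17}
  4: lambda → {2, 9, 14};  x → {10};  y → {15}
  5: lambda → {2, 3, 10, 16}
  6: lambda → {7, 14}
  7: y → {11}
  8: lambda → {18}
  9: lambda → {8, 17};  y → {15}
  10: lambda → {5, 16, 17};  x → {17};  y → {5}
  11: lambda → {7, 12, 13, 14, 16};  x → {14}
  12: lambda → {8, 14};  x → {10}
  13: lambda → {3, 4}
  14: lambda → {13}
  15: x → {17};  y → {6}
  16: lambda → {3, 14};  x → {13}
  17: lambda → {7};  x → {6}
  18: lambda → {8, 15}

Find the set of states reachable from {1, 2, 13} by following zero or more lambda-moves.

Start with {1, 2, 13}.
From 1 via lambda: add 3.
From 13 via lambda: add 4.
From 4 via lambda: add 9, 14.
From 9 via lambda: add 8, 17.
From 8 via lambda: add 18.
From 17 via lambda: add 7.
From 18 via lambda: add 15.
No new states can be added; the closed set is {1, 2, 3, 4, 7, 8, 9, 13, 14, 15, 17, 18}.

{1, 2, 3, 4, 7, 8, 9, 13, 14, 15, 17, 18}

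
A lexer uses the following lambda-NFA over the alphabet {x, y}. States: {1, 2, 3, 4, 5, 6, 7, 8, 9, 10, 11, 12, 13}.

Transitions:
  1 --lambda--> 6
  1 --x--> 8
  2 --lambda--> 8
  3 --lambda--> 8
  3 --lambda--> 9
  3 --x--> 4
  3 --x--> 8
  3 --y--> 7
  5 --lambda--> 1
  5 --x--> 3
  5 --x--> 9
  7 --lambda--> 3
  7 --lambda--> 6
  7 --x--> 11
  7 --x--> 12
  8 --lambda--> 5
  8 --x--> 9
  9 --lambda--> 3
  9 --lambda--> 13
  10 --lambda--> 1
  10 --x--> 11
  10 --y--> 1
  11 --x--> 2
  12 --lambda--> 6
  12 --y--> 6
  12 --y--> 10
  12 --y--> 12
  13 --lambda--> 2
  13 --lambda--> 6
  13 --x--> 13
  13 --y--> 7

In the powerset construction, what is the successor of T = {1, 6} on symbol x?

{1, 5, 6, 8}

1 on x → {8}.
No x-transition from 6.
Union after reading x: {8}.
Now take the lambda-closure:
From 8 via lambda: add 5.
From 5 via lambda: add 1.
From 1 via lambda: add 6.
No new states can be added; the closed set is {1, 5, 6, 8}.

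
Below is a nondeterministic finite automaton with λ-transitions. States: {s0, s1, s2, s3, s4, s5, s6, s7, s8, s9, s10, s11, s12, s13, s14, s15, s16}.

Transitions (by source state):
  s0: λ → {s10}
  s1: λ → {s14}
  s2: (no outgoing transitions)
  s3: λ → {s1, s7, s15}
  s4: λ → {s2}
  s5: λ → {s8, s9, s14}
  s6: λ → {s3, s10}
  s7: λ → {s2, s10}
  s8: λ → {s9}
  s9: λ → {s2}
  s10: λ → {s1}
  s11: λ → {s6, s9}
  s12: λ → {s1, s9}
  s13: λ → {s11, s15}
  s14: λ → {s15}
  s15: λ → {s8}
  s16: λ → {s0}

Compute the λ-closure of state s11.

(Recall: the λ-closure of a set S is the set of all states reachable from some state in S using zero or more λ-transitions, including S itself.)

Start with {s11}.
From s11 via λ: add s6, s9.
From s6 via λ: add s3, s10.
From s9 via λ: add s2.
From s3 via λ: add s1, s7, s15.
From s1 via λ: add s14.
From s15 via λ: add s8.
No new states can be added; the closed set is {s1, s2, s3, s6, s7, s8, s9, s10, s11, s14, s15}.

{s1, s2, s3, s6, s7, s8, s9, s10, s11, s14, s15}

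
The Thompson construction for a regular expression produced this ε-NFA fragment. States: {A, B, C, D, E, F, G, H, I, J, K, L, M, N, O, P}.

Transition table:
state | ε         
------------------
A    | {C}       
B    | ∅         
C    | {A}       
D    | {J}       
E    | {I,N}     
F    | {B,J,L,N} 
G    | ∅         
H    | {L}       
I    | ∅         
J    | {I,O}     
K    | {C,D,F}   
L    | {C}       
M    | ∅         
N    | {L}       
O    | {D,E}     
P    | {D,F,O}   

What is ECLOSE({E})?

{A, C, E, I, L, N}

Start with {E}.
From E via ε: add I, N.
From N via ε: add L.
From L via ε: add C.
From C via ε: add A.
No new states can be added; the closed set is {A, C, E, I, L, N}.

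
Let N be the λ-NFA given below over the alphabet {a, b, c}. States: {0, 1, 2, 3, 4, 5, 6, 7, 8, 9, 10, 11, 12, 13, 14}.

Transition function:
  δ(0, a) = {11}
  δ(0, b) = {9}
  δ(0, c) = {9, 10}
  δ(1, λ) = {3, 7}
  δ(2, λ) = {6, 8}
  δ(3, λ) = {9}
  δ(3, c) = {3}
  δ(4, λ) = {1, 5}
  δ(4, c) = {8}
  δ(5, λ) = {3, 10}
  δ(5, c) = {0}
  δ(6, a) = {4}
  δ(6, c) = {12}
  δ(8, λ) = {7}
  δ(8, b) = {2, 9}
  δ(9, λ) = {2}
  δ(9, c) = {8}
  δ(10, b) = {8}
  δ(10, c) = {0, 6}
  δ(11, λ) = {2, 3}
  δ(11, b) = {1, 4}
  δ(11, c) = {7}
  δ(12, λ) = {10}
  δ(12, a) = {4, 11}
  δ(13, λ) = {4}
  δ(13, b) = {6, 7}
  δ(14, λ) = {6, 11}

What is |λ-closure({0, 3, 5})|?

Start with {0, 3, 5}.
From 3 via λ: add 9.
From 5 via λ: add 10.
From 9 via λ: add 2.
From 2 via λ: add 6, 8.
From 8 via λ: add 7.
λ-closure = {0, 2, 3, 5, 6, 7, 8, 9, 10}, which has 9 states.

9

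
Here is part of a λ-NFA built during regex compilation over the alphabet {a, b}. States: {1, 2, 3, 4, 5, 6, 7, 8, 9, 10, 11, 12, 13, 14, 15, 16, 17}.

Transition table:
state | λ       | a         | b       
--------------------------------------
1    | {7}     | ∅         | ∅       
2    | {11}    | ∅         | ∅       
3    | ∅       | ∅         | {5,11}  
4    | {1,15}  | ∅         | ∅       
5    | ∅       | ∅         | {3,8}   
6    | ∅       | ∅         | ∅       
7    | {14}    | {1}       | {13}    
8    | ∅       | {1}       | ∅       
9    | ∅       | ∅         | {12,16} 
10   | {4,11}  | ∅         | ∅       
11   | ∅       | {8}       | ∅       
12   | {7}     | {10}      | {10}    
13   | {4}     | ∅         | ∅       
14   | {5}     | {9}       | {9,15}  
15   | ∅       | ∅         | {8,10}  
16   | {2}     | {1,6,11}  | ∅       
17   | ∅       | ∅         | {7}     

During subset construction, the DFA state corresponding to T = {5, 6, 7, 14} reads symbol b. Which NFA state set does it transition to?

{1, 3, 4, 5, 7, 8, 9, 13, 14, 15}

5 on b → {3, 8}.
7 on b → {13}.
14 on b → {9, 15}.
No b-transition from 6.
Union after reading b: {3, 8, 9, 13, 15}.
Now take the λ-closure:
From 13 via λ: add 4.
From 4 via λ: add 1.
From 1 via λ: add 7.
From 7 via λ: add 14.
From 14 via λ: add 5.
No new states can be added; the closed set is {1, 3, 4, 5, 7, 8, 9, 13, 14, 15}.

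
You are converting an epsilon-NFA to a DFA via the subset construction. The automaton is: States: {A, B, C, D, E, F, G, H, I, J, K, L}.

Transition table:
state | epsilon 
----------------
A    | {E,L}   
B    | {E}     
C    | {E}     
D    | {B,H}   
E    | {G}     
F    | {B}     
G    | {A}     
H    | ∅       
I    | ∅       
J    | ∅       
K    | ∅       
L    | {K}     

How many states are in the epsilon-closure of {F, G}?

Start with {F, G}.
From F via epsilon: add B.
From G via epsilon: add A.
From A via epsilon: add E, L.
From L via epsilon: add K.
epsilon-closure = {A, B, E, F, G, K, L}, which has 7 states.

7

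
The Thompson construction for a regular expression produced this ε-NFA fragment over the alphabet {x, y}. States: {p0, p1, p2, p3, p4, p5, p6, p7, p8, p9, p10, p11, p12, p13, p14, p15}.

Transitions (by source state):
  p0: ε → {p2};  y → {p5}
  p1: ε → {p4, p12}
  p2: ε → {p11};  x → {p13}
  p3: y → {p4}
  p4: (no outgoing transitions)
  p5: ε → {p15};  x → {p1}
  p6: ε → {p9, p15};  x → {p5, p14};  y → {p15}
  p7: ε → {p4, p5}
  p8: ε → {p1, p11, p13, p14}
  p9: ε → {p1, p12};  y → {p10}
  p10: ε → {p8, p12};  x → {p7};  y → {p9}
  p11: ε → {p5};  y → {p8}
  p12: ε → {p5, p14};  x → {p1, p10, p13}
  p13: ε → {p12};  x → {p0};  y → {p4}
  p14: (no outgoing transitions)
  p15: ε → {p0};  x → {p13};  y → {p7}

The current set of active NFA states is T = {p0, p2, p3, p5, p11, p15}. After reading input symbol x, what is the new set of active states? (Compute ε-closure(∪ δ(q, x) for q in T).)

p2 on x → {p13}.
p5 on x → {p1}.
p15 on x → {p13}.
No x-transition from p0, p3, p11.
Union after reading x: {p1, p13}.
Now take the ε-closure:
From p1 via ε: add p4, p12.
From p12 via ε: add p5, p14.
From p5 via ε: add p15.
From p15 via ε: add p0.
From p0 via ε: add p2.
From p2 via ε: add p11.
No new states can be added; the closed set is {p0, p1, p2, p4, p5, p11, p12, p13, p14, p15}.

{p0, p1, p2, p4, p5, p11, p12, p13, p14, p15}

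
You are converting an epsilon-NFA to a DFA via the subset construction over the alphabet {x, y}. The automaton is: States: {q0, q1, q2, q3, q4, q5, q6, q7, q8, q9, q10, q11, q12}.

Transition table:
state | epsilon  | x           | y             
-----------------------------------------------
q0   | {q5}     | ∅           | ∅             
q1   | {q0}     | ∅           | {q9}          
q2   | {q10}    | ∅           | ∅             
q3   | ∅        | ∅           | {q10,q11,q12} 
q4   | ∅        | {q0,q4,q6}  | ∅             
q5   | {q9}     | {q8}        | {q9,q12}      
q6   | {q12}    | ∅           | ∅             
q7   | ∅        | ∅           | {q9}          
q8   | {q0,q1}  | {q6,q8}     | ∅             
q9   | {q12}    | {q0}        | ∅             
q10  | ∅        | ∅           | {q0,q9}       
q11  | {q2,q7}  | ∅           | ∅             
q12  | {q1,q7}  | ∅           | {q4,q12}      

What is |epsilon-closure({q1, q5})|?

6

Start with {q1, q5}.
From q1 via epsilon: add q0.
From q5 via epsilon: add q9.
From q9 via epsilon: add q12.
From q12 via epsilon: add q7.
epsilon-closure = {q0, q1, q5, q7, q9, q12}, which has 6 states.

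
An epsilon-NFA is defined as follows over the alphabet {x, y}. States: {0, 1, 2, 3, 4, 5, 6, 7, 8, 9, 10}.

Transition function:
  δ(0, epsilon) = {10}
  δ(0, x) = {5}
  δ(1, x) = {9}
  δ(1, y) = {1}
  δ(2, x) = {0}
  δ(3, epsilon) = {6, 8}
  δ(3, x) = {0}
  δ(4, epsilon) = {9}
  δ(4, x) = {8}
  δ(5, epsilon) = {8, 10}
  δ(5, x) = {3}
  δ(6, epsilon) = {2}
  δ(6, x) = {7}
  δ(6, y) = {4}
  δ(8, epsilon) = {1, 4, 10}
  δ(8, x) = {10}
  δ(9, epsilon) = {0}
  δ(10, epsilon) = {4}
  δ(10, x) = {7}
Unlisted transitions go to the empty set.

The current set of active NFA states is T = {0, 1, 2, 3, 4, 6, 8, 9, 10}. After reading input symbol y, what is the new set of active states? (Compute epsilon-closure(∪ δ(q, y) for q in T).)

1 on y → {1}.
6 on y → {4}.
No y-transition from 0, 2, 3, 4, 8, 9, 10.
Union after reading y: {1, 4}.
Now take the epsilon-closure:
From 4 via epsilon: add 9.
From 9 via epsilon: add 0.
From 0 via epsilon: add 10.
No new states can be added; the closed set is {0, 1, 4, 9, 10}.

{0, 1, 4, 9, 10}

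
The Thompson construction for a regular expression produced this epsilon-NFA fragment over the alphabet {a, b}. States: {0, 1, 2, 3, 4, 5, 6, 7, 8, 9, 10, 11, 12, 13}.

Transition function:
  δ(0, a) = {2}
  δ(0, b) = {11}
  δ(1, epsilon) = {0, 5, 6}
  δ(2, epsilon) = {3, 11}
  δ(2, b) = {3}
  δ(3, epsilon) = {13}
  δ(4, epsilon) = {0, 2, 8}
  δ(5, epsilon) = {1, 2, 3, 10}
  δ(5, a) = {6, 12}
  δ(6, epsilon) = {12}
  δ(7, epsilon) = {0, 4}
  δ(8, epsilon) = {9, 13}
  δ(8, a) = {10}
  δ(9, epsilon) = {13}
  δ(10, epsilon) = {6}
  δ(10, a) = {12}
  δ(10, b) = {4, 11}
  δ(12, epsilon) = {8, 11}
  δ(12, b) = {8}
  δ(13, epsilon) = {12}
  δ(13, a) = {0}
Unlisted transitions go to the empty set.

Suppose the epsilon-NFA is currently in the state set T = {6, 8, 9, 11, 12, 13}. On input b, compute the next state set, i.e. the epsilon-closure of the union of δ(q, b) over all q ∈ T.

12 on b → {8}.
No b-transition from 6, 8, 9, 11, 13.
Union after reading b: {8}.
Now take the epsilon-closure:
From 8 via epsilon: add 9, 13.
From 13 via epsilon: add 12.
From 12 via epsilon: add 11.
No new states can be added; the closed set is {8, 9, 11, 12, 13}.

{8, 9, 11, 12, 13}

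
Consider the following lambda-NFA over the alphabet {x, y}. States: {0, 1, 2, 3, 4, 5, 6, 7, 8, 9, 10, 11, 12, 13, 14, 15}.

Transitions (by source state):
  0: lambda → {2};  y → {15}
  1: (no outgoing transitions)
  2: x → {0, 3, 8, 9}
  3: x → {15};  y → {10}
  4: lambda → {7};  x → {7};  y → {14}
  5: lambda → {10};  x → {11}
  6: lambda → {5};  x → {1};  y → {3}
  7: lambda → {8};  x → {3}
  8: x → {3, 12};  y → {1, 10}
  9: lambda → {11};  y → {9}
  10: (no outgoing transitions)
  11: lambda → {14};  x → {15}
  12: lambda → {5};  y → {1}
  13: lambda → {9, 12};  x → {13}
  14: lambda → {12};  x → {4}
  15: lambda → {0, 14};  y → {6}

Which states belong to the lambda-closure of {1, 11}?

Start with {1, 11}.
From 11 via lambda: add 14.
From 14 via lambda: add 12.
From 12 via lambda: add 5.
From 5 via lambda: add 10.
No new states can be added; the closed set is {1, 5, 10, 11, 12, 14}.

{1, 5, 10, 11, 12, 14}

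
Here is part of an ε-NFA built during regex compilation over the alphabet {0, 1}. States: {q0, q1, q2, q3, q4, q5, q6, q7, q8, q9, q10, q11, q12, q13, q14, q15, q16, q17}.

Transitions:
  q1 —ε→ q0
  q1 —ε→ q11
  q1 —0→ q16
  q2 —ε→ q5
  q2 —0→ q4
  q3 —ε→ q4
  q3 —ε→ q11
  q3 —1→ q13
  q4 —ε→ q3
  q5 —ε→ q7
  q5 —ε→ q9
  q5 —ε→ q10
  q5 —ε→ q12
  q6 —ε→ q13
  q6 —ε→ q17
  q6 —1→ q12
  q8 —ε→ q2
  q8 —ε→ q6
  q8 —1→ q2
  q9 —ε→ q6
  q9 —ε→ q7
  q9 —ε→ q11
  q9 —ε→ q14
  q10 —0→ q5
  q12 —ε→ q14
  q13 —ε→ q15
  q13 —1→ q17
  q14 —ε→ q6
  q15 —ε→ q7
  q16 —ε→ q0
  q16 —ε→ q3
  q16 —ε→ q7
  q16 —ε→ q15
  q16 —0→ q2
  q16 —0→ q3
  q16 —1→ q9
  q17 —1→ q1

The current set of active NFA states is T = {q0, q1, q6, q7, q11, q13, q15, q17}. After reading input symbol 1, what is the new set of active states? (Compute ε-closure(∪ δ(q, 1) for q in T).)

q6 on 1 → {q12}.
q13 on 1 → {q17}.
q17 on 1 → {q1}.
No 1-transition from q0, q1, q7, q11, q15.
Union after reading 1: {q1, q12, q17}.
Now take the ε-closure:
From q1 via ε: add q0, q11.
From q12 via ε: add q14.
From q14 via ε: add q6.
From q6 via ε: add q13.
From q13 via ε: add q15.
From q15 via ε: add q7.
No new states can be added; the closed set is {q0, q1, q6, q7, q11, q12, q13, q14, q15, q17}.

{q0, q1, q6, q7, q11, q12, q13, q14, q15, q17}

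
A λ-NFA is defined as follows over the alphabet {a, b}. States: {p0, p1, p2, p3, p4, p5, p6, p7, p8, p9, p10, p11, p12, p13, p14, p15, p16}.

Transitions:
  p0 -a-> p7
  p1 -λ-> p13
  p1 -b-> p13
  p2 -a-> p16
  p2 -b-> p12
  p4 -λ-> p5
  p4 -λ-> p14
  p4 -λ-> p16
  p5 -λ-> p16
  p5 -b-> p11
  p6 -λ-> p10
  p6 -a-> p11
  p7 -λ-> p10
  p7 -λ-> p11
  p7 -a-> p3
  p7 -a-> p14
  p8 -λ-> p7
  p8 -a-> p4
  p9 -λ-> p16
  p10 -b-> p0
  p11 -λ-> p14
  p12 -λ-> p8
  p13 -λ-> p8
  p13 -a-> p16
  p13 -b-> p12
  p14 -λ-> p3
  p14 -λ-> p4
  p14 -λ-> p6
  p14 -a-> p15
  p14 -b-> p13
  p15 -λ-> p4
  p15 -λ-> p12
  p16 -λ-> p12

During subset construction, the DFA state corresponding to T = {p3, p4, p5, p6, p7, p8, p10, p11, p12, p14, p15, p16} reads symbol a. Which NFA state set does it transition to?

p6 on a → {p11}.
p7 on a → {p3, p14}.
p8 on a → {p4}.
p14 on a → {p15}.
No a-transition from p3, p4, p5, p10, p11, p12, p15, p16.
Union after reading a: {p3, p4, p11, p14, p15}.
Now take the λ-closure:
From p4 via λ: add p5, p16.
From p14 via λ: add p6.
From p15 via λ: add p12.
From p6 via λ: add p10.
From p12 via λ: add p8.
From p8 via λ: add p7.
No new states can be added; the closed set is {p3, p4, p5, p6, p7, p8, p10, p11, p12, p14, p15, p16}.

{p3, p4, p5, p6, p7, p8, p10, p11, p12, p14, p15, p16}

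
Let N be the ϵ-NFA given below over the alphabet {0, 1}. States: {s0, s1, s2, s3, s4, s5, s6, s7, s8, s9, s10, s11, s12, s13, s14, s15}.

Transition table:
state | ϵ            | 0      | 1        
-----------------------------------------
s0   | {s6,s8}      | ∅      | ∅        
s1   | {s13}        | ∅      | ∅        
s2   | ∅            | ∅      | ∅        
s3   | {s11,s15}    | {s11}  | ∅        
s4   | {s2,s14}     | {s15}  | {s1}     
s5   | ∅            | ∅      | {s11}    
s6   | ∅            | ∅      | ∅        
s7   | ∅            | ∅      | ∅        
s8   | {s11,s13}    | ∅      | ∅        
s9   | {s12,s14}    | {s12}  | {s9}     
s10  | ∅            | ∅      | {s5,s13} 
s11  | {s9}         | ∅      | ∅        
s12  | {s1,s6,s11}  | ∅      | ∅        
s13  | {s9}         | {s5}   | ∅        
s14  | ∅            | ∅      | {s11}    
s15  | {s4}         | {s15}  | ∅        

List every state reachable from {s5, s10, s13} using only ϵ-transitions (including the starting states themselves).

Start with {s5, s10, s13}.
From s13 via ϵ: add s9.
From s9 via ϵ: add s12, s14.
From s12 via ϵ: add s1, s6, s11.
No new states can be added; the closed set is {s1, s5, s6, s9, s10, s11, s12, s13, s14}.

{s1, s5, s6, s9, s10, s11, s12, s13, s14}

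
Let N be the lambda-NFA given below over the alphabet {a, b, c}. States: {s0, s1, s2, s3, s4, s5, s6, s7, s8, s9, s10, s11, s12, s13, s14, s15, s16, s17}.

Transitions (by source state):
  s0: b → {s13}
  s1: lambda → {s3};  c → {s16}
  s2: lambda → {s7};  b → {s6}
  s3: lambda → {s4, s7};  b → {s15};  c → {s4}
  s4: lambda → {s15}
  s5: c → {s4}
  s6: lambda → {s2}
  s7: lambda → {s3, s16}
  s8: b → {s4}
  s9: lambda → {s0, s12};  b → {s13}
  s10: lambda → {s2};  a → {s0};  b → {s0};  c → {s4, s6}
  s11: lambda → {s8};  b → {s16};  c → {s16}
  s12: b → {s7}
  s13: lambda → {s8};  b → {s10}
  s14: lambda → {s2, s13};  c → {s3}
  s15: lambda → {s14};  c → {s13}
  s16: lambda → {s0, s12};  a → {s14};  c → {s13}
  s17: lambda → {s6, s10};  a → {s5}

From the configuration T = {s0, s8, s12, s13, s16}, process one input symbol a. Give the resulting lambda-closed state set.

s16 on a → {s14}.
No a-transition from s0, s8, s12, s13.
Union after reading a: {s14}.
Now take the lambda-closure:
From s14 via lambda: add s2, s13.
From s2 via lambda: add s7.
From s13 via lambda: add s8.
From s7 via lambda: add s3, s16.
From s3 via lambda: add s4.
From s16 via lambda: add s0, s12.
From s4 via lambda: add s15.
No new states can be added; the closed set is {s0, s2, s3, s4, s7, s8, s12, s13, s14, s15, s16}.

{s0, s2, s3, s4, s7, s8, s12, s13, s14, s15, s16}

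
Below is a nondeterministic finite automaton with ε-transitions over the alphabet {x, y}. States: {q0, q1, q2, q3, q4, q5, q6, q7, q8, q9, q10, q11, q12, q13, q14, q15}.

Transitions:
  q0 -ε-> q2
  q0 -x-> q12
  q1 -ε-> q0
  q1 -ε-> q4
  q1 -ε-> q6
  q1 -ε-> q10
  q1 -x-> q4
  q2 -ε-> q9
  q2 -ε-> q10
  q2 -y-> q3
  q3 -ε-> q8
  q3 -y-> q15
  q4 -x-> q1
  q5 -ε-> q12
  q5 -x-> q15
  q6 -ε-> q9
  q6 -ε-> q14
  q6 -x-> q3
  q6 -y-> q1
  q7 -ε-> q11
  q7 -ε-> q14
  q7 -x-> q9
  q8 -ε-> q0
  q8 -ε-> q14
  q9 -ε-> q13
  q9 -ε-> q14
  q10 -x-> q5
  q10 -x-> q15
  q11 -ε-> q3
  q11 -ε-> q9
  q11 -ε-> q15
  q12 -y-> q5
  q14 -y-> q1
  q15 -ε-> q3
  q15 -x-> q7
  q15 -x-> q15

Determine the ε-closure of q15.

{q0, q2, q3, q8, q9, q10, q13, q14, q15}

Start with {q15}.
From q15 via ε: add q3.
From q3 via ε: add q8.
From q8 via ε: add q0, q14.
From q0 via ε: add q2.
From q2 via ε: add q9, q10.
From q9 via ε: add q13.
No new states can be added; the closed set is {q0, q2, q3, q8, q9, q10, q13, q14, q15}.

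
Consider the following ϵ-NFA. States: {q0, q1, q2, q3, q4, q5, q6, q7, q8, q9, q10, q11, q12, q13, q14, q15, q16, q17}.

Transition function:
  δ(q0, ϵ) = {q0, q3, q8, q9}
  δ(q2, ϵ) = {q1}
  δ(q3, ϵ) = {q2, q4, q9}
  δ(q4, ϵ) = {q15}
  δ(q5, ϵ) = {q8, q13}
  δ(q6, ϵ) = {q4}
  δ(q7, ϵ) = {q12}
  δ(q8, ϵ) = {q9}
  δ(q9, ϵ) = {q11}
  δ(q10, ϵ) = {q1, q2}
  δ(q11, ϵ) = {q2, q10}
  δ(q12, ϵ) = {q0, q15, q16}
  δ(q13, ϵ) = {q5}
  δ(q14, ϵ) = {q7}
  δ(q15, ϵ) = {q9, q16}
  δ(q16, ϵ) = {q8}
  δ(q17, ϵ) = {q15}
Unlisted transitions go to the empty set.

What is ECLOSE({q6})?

{q1, q2, q4, q6, q8, q9, q10, q11, q15, q16}

Start with {q6}.
From q6 via ϵ: add q4.
From q4 via ϵ: add q15.
From q15 via ϵ: add q9, q16.
From q9 via ϵ: add q11.
From q16 via ϵ: add q8.
From q11 via ϵ: add q2, q10.
From q2 via ϵ: add q1.
No new states can be added; the closed set is {q1, q2, q4, q6, q8, q9, q10, q11, q15, q16}.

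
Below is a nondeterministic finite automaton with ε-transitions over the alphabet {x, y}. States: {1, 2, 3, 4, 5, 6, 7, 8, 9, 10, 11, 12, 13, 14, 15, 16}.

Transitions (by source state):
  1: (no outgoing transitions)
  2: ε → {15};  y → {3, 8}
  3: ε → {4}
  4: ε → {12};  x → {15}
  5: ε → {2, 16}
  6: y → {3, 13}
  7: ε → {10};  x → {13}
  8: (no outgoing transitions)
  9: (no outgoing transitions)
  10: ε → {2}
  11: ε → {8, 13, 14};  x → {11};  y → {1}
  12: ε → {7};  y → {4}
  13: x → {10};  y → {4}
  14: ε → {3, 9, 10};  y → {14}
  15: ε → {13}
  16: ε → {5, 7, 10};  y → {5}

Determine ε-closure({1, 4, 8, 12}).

{1, 2, 4, 7, 8, 10, 12, 13, 15}

Start with {1, 4, 8, 12}.
From 12 via ε: add 7.
From 7 via ε: add 10.
From 10 via ε: add 2.
From 2 via ε: add 15.
From 15 via ε: add 13.
No new states can be added; the closed set is {1, 2, 4, 7, 8, 10, 12, 13, 15}.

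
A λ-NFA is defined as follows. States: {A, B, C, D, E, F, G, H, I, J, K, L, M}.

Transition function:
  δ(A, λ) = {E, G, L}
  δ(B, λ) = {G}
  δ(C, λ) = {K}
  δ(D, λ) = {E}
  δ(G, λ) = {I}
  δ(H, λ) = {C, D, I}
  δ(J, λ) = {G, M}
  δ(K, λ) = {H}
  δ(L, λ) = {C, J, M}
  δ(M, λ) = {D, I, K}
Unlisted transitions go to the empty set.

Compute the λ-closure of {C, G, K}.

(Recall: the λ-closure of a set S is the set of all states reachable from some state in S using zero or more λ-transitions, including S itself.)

Start with {C, G, K}.
From G via λ: add I.
From K via λ: add H.
From H via λ: add D.
From D via λ: add E.
No new states can be added; the closed set is {C, D, E, G, H, I, K}.

{C, D, E, G, H, I, K}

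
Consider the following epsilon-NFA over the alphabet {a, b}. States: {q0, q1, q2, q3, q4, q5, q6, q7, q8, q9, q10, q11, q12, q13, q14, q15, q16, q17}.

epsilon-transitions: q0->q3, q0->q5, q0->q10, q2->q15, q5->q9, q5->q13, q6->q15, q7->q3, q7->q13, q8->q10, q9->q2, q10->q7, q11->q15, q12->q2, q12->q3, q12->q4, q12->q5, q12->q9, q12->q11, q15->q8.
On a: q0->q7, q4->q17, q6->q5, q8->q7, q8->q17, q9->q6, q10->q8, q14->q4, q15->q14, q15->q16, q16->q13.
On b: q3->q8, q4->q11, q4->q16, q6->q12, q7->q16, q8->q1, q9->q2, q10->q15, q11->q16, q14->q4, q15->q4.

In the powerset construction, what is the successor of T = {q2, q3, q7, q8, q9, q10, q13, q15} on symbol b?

{q1, q2, q3, q4, q7, q8, q10, q13, q15, q16}

q3 on b → {q8}.
q7 on b → {q16}.
q8 on b → {q1}.
q9 on b → {q2}.
q10 on b → {q15}.
q15 on b → {q4}.
No b-transition from q2, q13.
Union after reading b: {q1, q2, q4, q8, q15, q16}.
Now take the epsilon-closure:
From q8 via epsilon: add q10.
From q10 via epsilon: add q7.
From q7 via epsilon: add q3, q13.
No new states can be added; the closed set is {q1, q2, q3, q4, q7, q8, q10, q13, q15, q16}.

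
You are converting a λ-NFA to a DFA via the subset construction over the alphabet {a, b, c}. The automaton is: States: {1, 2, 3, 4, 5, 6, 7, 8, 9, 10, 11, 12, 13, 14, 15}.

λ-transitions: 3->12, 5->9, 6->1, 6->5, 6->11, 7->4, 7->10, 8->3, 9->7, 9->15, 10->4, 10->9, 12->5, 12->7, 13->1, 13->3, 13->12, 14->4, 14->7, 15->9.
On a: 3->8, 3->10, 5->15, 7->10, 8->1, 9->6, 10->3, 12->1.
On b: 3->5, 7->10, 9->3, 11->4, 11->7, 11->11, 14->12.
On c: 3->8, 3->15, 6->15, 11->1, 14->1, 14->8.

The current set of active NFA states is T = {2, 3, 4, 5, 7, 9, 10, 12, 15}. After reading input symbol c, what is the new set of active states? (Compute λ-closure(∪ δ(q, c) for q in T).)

3 on c → {8, 15}.
No c-transition from 2, 4, 5, 7, 9, 10, 12, 15.
Union after reading c: {8, 15}.
Now take the λ-closure:
From 8 via λ: add 3.
From 15 via λ: add 9.
From 3 via λ: add 12.
From 9 via λ: add 7.
From 7 via λ: add 4, 10.
From 12 via λ: add 5.
No new states can be added; the closed set is {3, 4, 5, 7, 8, 9, 10, 12, 15}.

{3, 4, 5, 7, 8, 9, 10, 12, 15}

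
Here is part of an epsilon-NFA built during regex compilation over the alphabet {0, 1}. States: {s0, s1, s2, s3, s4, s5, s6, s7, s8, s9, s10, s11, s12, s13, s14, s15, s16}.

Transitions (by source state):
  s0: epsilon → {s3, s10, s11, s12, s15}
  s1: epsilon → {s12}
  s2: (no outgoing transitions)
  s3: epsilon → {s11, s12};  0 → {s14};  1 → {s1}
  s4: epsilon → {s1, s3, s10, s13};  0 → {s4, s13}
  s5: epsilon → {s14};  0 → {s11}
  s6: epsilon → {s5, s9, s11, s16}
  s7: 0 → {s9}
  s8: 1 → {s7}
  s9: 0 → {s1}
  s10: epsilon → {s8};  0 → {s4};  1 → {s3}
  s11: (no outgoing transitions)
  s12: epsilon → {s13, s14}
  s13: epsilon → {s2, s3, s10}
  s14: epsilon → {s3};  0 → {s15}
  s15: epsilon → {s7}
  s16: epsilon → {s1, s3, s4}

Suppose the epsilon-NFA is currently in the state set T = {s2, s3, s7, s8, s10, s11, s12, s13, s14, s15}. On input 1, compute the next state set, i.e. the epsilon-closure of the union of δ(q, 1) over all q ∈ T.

{s1, s2, s3, s7, s8, s10, s11, s12, s13, s14}

s3 on 1 → {s1}.
s8 on 1 → {s7}.
s10 on 1 → {s3}.
No 1-transition from s2, s7, s11, s12, s13, s14, s15.
Union after reading 1: {s1, s3, s7}.
Now take the epsilon-closure:
From s1 via epsilon: add s12.
From s3 via epsilon: add s11.
From s12 via epsilon: add s13, s14.
From s13 via epsilon: add s2, s10.
From s10 via epsilon: add s8.
No new states can be added; the closed set is {s1, s2, s3, s7, s8, s10, s11, s12, s13, s14}.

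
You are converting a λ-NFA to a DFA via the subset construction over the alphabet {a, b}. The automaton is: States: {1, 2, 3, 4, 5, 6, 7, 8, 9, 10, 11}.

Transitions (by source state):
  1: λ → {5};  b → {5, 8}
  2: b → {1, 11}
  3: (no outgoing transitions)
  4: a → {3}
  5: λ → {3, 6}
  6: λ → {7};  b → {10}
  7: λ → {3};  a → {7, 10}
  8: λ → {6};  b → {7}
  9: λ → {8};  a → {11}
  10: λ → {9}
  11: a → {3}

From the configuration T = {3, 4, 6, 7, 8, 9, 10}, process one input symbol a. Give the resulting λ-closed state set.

{3, 6, 7, 8, 9, 10, 11}

4 on a → {3}.
7 on a → {7, 10}.
9 on a → {11}.
No a-transition from 3, 6, 8, 10.
Union after reading a: {3, 7, 10, 11}.
Now take the λ-closure:
From 10 via λ: add 9.
From 9 via λ: add 8.
From 8 via λ: add 6.
No new states can be added; the closed set is {3, 6, 7, 8, 9, 10, 11}.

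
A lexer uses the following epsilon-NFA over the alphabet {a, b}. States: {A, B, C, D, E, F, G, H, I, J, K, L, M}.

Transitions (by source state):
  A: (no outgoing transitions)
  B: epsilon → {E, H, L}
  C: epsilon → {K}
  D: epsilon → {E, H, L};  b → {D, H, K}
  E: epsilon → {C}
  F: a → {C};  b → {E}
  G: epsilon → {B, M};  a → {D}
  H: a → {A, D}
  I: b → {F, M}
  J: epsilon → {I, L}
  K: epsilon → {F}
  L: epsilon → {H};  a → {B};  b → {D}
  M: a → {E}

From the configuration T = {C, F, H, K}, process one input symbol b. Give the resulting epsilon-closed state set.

{C, E, F, K}

F on b → {E}.
No b-transition from C, H, K.
Union after reading b: {E}.
Now take the epsilon-closure:
From E via epsilon: add C.
From C via epsilon: add K.
From K via epsilon: add F.
No new states can be added; the closed set is {C, E, F, K}.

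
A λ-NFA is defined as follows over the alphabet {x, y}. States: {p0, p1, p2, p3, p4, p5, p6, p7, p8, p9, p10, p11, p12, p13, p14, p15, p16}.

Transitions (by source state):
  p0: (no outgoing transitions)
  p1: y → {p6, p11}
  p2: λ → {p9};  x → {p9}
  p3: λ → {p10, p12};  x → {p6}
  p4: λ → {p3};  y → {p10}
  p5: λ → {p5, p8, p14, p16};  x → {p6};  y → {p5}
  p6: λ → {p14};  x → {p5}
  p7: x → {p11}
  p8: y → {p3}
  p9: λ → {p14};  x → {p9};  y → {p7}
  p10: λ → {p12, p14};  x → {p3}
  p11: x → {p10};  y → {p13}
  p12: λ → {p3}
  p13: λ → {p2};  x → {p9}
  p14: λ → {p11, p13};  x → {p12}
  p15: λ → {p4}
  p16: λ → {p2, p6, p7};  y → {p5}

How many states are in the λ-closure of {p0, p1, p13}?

7

Start with {p0, p1, p13}.
From p13 via λ: add p2.
From p2 via λ: add p9.
From p9 via λ: add p14.
From p14 via λ: add p11.
λ-closure = {p0, p1, p2, p9, p11, p13, p14}, which has 7 states.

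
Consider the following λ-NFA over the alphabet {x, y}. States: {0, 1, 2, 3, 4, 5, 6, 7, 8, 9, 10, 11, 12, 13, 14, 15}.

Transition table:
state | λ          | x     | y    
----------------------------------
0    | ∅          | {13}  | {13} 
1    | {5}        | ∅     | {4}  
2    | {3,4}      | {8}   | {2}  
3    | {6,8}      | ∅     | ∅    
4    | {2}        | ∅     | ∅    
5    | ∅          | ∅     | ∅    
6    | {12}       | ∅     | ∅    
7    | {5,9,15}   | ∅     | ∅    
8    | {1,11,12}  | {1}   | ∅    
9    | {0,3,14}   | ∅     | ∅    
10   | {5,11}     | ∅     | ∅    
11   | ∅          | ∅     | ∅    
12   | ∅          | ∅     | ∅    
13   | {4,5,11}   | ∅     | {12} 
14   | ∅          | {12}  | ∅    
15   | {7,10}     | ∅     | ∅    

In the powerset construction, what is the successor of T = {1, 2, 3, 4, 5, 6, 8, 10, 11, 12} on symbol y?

1 on y → {4}.
2 on y → {2}.
No y-transition from 3, 4, 5, 6, 8, 10, 11, 12.
Union after reading y: {2, 4}.
Now take the λ-closure:
From 2 via λ: add 3.
From 3 via λ: add 6, 8.
From 6 via λ: add 12.
From 8 via λ: add 1, 11.
From 1 via λ: add 5.
No new states can be added; the closed set is {1, 2, 3, 4, 5, 6, 8, 11, 12}.

{1, 2, 3, 4, 5, 6, 8, 11, 12}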